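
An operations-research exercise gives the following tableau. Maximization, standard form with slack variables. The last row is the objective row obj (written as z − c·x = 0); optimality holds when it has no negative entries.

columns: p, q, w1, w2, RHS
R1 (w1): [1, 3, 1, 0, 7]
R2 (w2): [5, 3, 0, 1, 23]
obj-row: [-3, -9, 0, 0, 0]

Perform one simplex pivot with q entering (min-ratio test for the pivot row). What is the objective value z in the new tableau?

Ratio test on column q — row 1: 7/3 = 7/3; row 2: 23/3 = 23/3. Minimum is 7/3 at row 1 (w1 leaves); pivot element 3.
Pivot on row 1; the obj-row RHS becomes 0 − (-9)·(7/3) = 21.

21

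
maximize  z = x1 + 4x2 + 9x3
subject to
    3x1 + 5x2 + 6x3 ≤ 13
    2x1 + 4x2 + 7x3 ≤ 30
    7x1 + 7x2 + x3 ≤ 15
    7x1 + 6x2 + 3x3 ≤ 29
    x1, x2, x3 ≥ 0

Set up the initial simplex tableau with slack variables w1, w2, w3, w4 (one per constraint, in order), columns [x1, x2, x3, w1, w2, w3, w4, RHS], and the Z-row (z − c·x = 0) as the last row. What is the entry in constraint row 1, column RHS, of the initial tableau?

13

The RHS of constraint 1 is b_1 = 13.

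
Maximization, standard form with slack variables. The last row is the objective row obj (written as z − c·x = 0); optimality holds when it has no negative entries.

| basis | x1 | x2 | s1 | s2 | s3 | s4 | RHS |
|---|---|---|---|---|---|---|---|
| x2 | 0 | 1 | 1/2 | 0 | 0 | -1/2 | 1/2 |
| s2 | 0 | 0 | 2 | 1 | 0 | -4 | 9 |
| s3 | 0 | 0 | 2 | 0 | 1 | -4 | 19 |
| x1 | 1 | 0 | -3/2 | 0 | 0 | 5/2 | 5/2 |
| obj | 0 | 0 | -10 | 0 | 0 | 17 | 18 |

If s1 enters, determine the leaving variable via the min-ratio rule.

x2

Column s1 entries and ratios — x2: (1/2)/(1/2) = 1; s2: 9/2 = 9/2; s3: 19/2 = 19/2; x1: -3/2 ≤ 0, skip.
Smallest ratio is 1 in the row of x2, so x2 leaves.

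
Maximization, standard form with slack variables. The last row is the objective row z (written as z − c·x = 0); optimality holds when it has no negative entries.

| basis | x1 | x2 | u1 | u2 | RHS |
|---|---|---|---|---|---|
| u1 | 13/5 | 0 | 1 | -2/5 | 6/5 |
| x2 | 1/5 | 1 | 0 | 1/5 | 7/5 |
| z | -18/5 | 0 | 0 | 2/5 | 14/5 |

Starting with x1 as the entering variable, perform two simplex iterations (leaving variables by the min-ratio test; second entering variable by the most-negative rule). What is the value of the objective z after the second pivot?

16/3

Ratio test on column x1 — row 1: (6/5)/(13/5) = 6/13; row 2: (7/5)/(1/5) = 7. Minimum is 6/13 at row 1 (u1 leaves); pivot element 13/5.
Pivot on row 1; the z-row RHS becomes 14/5 − (-18/5)·(6/13) = 58/13.
Next entering variable (most negative z-row entry -2/13): u2.
Ratio test on column u2 — row 1: entry -2/13 ≤ 0; row 2: (17/13)/(3/13) = 17/3. Minimum is 17/3 at row 2 (x2 leaves); pivot element 3/13.
After the second pivot the z-row RHS is 58/13 − (-2/13)·(17/3) = 16/3.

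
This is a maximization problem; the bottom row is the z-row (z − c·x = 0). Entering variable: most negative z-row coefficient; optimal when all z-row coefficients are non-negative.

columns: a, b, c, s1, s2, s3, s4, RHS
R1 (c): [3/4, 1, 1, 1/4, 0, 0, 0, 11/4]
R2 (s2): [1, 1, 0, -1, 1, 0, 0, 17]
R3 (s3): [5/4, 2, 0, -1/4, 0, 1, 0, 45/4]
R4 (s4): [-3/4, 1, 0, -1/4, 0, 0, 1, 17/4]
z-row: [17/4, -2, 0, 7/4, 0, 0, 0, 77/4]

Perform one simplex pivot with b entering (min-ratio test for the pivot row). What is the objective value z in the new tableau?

99/4

Ratio test on column b — row 1: (11/4)/1 = 11/4; row 2: 17/1 = 17; row 3: (45/4)/2 = 45/8; row 4: (17/4)/1 = 17/4. Minimum is 11/4 at row 1 (c leaves); pivot element 1.
Pivot on row 1; the z-row RHS becomes 77/4 − (-2)·(11/4) = 99/4.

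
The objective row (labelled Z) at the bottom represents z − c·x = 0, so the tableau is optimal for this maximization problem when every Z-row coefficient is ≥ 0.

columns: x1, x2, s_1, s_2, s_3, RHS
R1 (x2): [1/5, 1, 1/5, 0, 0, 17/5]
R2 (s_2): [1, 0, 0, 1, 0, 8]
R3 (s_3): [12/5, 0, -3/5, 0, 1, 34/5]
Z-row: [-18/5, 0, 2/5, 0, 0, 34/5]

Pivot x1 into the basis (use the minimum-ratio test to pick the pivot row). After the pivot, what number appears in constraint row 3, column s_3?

Ratio test on column x1 — row 1: (17/5)/(1/5) = 17; row 2: 8/1 = 8; row 3: (34/5)/(12/5) = 17/6. Minimum is 17/6 at row 3 (s_3 leaves); pivot element 12/5.
Divide row 3 by 12/5; eliminate column x1 from the other rows.
In the new row 3, the s_3 entry is the old entry divided by the pivot: 1/(12/5) = 5/12.

5/12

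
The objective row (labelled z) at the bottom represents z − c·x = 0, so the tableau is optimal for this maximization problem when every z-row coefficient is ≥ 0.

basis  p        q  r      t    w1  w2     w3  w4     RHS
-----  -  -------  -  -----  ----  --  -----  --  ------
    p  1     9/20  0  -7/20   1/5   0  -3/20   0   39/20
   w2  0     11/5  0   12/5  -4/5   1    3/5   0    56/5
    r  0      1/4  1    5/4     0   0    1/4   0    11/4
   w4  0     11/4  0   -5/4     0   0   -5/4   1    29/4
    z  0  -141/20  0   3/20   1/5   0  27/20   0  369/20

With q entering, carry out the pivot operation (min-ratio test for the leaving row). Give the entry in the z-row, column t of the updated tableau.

Ratio test on column q — row 1: (39/20)/(9/20) = 13/3; row 2: (56/5)/(11/5) = 56/11; row 3: (11/4)/(1/4) = 11; row 4: (29/4)/(11/4) = 29/11. Minimum is 29/11 at row 4 (w4 leaves); pivot element 11/4.
Divide row 4 by 11/4; eliminate column q from the other rows.
z-row update in column t: 3/20 − (-141/20)·(-5/11) = -168/55.

-168/55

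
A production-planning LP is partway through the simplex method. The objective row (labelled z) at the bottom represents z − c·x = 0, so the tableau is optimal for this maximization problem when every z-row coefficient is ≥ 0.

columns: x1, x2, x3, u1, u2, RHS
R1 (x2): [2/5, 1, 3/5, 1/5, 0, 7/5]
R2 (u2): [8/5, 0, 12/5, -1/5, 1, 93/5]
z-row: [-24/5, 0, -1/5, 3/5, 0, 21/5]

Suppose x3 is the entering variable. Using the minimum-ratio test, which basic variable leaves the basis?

x2

Column x3 entries and ratios — x2: (7/5)/(3/5) = 7/3; u2: (93/5)/(12/5) = 31/4.
Smallest ratio is 7/3 in the row of x2, so x2 leaves.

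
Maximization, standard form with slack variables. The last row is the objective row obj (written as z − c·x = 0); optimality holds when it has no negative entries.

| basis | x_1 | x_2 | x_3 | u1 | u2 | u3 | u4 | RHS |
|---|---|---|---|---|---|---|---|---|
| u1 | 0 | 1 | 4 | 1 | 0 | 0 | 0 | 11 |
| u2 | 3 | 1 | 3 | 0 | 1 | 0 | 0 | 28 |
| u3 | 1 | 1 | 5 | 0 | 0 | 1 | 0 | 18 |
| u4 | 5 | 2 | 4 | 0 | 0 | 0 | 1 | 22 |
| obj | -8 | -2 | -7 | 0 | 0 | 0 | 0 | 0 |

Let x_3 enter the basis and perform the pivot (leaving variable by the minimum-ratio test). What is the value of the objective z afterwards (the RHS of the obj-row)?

Ratio test on column x_3 — row 1: 11/4 = 11/4; row 2: 28/3 = 28/3; row 3: 18/5 = 18/5; row 4: 22/4 = 11/2. Minimum is 11/4 at row 1 (u1 leaves); pivot element 4.
Pivot on row 1; the obj-row RHS becomes 0 − (-7)·(11/4) = 77/4.

77/4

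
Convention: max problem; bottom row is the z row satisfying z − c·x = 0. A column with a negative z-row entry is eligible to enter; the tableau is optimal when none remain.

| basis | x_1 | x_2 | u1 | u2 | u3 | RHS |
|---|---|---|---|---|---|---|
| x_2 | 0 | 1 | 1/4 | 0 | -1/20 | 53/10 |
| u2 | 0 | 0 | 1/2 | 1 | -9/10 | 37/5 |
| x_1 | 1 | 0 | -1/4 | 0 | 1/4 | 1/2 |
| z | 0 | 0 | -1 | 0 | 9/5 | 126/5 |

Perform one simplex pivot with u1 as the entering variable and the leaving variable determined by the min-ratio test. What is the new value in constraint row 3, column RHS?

21/5

Ratio test on column u1 — row 1: (53/10)/(1/4) = 106/5; row 2: (37/5)/(1/2) = 74/5; row 3: entry -1/4 ≤ 0. Minimum is 74/5 at row 2 (u2 leaves); pivot element 1/2.
Divide row 2 by 1/2; eliminate column u1 from the other rows.
Row 3 update in column RHS: 1/2 − (-1/4)·(74/5) = 21/5.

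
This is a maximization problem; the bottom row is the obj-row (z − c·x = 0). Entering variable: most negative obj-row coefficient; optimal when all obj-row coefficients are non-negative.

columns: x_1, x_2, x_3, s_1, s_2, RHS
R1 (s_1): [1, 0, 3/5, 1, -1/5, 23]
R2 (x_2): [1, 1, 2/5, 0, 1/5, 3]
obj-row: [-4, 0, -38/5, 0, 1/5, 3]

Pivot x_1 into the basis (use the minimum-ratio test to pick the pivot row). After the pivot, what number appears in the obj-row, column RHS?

15

Ratio test on column x_1 — row 1: 23/1 = 23; row 2: 3/1 = 3. Minimum is 3 at row 2 (x_2 leaves); pivot element 1.
Divide row 2 by 1; eliminate column x_1 from the other rows.
obj-row update in column RHS: 3 − (-4)·3 = 15.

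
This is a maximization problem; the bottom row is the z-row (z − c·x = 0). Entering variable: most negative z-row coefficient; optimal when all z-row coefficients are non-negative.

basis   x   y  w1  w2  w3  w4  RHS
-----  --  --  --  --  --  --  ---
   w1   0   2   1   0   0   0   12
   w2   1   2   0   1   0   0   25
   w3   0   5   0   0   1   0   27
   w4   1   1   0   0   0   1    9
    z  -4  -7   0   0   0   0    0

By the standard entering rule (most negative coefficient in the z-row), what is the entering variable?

Negative z-row entries: x: -4, y: -7.
The most negative is -7 in column y, so y enters.

y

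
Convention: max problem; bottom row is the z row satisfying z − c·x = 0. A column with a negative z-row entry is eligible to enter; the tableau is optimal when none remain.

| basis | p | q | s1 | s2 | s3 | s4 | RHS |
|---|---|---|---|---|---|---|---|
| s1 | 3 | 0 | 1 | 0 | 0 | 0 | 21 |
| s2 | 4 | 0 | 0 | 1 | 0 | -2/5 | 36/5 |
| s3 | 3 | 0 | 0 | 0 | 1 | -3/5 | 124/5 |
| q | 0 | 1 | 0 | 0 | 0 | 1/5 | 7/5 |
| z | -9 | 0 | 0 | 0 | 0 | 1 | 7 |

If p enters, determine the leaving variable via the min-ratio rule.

Column p entries and ratios — s1: 21/3 = 7; s2: (36/5)/4 = 9/5; s3: (124/5)/3 = 124/15; q: 0 ≤ 0, skip.
Smallest ratio is 9/5 in the row of s2, so s2 leaves.

s2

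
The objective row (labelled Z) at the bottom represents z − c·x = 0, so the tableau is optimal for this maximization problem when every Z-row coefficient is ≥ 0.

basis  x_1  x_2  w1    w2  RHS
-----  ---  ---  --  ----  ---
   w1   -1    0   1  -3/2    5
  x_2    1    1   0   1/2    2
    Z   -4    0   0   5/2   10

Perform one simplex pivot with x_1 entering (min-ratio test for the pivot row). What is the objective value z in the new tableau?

18

Ratio test on column x_1 — row 1: entry -1 ≤ 0; row 2: 2/1 = 2. Minimum is 2 at row 2 (x_2 leaves); pivot element 1.
Pivot on row 2; the Z-row RHS becomes 10 − (-4)·2 = 18.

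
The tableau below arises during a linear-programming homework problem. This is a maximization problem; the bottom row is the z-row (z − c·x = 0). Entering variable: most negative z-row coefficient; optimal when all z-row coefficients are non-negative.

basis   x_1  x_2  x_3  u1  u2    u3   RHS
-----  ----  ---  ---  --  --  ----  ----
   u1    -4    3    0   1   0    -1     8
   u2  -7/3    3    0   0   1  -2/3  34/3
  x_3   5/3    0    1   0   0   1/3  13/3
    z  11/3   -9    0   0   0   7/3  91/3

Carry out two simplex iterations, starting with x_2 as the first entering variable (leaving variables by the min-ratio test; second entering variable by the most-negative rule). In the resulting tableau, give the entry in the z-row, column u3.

1

Ratio test on column x_2 — row 1: 8/3 = 8/3; row 2: (34/3)/3 = 34/9; row 3: entry 0 ≤ 0. Minimum is 8/3 at row 1 (u1 leaves); pivot element 3.
Divide row 1 by 3; eliminate column x_2 from the other rows.
Second iteration: most negative z-row entry is -25/3 in column x_1, so x_1 enters.
Ratio test on column x_1 — row 1: entry -4/3 ≤ 0; row 2: (10/3)/(5/3) = 2; row 3: (13/3)/(5/3) = 13/5. Minimum is 2 at row 2 (u2 leaves); pivot element 5/3.
Divide row 2 by 5/3; eliminate column x_1 from the other rows.
After both pivots, the entry at the z-row, column u3 is 1.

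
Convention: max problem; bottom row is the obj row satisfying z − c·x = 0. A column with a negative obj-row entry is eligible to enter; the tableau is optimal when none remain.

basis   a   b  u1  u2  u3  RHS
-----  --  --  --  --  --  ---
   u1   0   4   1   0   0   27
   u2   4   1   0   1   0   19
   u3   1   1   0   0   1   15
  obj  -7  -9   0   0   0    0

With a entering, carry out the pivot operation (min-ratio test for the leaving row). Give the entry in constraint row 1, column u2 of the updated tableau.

Ratio test on column a — row 1: entry 0 ≤ 0; row 2: 19/4 = 19/4; row 3: 15/1 = 15. Minimum is 19/4 at row 2 (u2 leaves); pivot element 4.
Divide row 2 by 4; eliminate column a from the other rows.
Row 1 update in column u2: 0 − 0·(1/4) = 0.

0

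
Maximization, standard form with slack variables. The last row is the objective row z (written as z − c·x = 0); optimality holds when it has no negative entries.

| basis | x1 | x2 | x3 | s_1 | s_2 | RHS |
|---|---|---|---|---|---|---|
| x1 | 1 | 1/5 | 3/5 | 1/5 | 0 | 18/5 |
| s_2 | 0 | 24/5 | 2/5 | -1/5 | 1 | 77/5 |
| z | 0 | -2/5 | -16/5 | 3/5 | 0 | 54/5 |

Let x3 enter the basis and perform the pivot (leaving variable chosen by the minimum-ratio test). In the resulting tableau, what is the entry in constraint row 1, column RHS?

Ratio test on column x3 — row 1: (18/5)/(3/5) = 6; row 2: (77/5)/(2/5) = 77/2. Minimum is 6 at row 1 (x1 leaves); pivot element 3/5.
Divide row 1 by 3/5; eliminate column x3 from the other rows.
In the new row 1, the RHS entry is the old entry divided by the pivot: (18/5)/(3/5) = 6.

6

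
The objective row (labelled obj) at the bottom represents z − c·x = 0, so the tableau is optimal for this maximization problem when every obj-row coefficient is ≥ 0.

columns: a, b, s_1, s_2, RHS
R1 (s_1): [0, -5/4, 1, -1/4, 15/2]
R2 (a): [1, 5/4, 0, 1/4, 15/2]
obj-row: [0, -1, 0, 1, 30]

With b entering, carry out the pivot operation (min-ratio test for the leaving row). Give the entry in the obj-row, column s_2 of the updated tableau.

Ratio test on column b — row 1: entry -5/4 ≤ 0; row 2: (15/2)/(5/4) = 6. Minimum is 6 at row 2 (a leaves); pivot element 5/4.
Divide row 2 by 5/4; eliminate column b from the other rows.
obj-row update in column s_2: 1 − (-1)·(1/5) = 6/5.

6/5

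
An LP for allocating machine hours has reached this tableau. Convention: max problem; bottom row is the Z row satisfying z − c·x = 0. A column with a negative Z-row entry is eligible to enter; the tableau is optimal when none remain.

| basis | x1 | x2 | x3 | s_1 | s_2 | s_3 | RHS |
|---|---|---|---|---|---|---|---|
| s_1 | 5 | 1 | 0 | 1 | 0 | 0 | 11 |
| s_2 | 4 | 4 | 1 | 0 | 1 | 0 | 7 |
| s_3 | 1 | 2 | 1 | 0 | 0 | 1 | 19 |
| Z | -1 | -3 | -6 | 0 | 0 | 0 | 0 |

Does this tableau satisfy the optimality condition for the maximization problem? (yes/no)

no

The Z-row has a negative entry -6 in column x3, so it is not optimal.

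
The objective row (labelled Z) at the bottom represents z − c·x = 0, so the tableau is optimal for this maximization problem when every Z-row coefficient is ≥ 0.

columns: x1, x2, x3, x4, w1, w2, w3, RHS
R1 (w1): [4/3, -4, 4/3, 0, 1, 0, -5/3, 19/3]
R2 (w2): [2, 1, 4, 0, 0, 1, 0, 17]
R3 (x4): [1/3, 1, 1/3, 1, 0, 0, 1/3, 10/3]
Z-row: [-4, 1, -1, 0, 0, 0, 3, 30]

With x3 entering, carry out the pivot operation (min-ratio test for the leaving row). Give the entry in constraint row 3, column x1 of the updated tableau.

1/6

Ratio test on column x3 — row 1: (19/3)/(4/3) = 19/4; row 2: 17/4 = 17/4; row 3: (10/3)/(1/3) = 10. Minimum is 17/4 at row 2 (w2 leaves); pivot element 4.
Divide row 2 by 4; eliminate column x3 from the other rows.
Row 3 update in column x1: 1/3 − (1/3)·(1/2) = 1/6.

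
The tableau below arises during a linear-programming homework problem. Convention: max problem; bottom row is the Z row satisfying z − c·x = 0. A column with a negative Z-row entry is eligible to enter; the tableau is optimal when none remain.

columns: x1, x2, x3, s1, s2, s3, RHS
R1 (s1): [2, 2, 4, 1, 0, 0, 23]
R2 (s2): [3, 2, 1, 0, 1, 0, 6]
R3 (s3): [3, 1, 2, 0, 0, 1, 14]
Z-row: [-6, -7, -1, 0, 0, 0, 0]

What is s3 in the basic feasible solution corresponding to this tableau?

s3 is basic (row 3); its value is the RHS of that row, 14.

14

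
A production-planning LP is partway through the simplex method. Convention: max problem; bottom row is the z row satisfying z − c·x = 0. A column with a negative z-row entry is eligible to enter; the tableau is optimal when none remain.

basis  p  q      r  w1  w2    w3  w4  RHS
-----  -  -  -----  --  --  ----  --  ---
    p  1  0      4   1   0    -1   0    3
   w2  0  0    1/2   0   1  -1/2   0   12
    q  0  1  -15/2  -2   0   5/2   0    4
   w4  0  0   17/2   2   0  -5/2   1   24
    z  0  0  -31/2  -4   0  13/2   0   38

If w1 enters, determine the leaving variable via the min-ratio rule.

p

Column w1 entries and ratios — p: 3/1 = 3; w2: 0 ≤ 0, skip; q: -2 ≤ 0, skip; w4: 24/2 = 12.
Smallest ratio is 3 in the row of p, so p leaves.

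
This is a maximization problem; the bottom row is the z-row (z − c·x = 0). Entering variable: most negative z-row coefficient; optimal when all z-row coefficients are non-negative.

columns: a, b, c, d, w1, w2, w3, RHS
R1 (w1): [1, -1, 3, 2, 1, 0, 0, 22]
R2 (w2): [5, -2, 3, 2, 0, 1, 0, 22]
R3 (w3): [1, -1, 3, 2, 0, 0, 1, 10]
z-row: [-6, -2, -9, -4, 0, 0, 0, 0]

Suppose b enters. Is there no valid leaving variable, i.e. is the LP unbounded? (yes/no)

yes

Every constraint-row entry in column b is ≤ 0, so increasing b is unbounded.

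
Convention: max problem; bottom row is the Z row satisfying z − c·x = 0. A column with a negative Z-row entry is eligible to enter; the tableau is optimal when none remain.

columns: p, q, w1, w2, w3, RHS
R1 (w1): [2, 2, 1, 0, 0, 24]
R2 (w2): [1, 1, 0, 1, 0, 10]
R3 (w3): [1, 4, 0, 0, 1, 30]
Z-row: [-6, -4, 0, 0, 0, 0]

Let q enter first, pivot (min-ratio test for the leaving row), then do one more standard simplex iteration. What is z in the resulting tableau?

Ratio test on column q — row 1: 24/2 = 12; row 2: 10/1 = 10; row 3: 30/4 = 15/2. Minimum is 15/2 at row 3 (w3 leaves); pivot element 4.
Pivot on row 3; the Z-row RHS becomes 0 − (-4)·(15/2) = 30.
Next entering variable (most negative Z-row entry -5): p.
Ratio test on column p — row 1: 9/(3/2) = 6; row 2: (5/2)/(3/4) = 10/3; row 3: (15/2)/(1/4) = 30. Minimum is 10/3 at row 2 (w2 leaves); pivot element 3/4.
After the second pivot the Z-row RHS is 30 − (-5)·(10/3) = 140/3.

140/3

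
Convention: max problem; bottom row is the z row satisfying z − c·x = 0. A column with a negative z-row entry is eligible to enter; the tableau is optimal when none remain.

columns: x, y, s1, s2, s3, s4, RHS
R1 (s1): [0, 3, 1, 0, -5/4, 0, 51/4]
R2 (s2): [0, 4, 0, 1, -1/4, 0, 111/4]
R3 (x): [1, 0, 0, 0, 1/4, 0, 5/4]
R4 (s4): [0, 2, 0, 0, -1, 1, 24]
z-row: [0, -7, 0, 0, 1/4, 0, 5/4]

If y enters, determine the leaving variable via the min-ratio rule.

Column y entries and ratios — s1: (51/4)/3 = 17/4; s2: (111/4)/4 = 111/16; x: 0 ≤ 0, skip; s4: 24/2 = 12.
Smallest ratio is 17/4 in the row of s1, so s1 leaves.

s1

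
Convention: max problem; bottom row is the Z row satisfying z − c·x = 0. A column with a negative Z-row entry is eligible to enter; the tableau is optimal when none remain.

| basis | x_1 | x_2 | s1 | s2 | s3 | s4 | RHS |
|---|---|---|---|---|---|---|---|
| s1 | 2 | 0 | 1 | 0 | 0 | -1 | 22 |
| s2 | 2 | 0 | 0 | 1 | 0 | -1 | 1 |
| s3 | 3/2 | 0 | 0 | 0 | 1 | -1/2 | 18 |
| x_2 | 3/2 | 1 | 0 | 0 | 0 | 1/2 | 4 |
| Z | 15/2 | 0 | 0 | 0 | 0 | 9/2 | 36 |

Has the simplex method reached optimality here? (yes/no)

Every Z-row coefficient is ≥ 0, so the tableau is optimal.

yes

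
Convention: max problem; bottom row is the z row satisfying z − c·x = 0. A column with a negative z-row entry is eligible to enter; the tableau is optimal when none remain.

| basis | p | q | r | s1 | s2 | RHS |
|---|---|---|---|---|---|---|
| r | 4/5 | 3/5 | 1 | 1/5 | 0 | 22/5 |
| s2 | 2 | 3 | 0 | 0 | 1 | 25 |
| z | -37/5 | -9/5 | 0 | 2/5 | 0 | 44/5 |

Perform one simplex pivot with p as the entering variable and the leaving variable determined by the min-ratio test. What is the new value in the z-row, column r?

37/4

Ratio test on column p — row 1: (22/5)/(4/5) = 11/2; row 2: 25/2 = 25/2. Minimum is 11/2 at row 1 (r leaves); pivot element 4/5.
Divide row 1 by 4/5; eliminate column p from the other rows.
z-row update in column r: 0 − (-37/5)·(5/4) = 37/4.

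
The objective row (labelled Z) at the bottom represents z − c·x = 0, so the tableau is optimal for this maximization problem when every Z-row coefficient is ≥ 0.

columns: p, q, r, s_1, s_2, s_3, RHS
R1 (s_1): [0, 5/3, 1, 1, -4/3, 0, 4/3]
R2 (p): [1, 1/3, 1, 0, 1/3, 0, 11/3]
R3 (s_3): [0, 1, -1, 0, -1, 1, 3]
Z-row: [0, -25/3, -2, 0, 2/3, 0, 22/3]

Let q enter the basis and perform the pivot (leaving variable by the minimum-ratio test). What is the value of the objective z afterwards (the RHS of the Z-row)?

Ratio test on column q — row 1: (4/3)/(5/3) = 4/5; row 2: (11/3)/(1/3) = 11; row 3: 3/1 = 3. Minimum is 4/5 at row 1 (s_1 leaves); pivot element 5/3.
Pivot on row 1; the Z-row RHS becomes 22/3 − (-25/3)·(4/5) = 14.

14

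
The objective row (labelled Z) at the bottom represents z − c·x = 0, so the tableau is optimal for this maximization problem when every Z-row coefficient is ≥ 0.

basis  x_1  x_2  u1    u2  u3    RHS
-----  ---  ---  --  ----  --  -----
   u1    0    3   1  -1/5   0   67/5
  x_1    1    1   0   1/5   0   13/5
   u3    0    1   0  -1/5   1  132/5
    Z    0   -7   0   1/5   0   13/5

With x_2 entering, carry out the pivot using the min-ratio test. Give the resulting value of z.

104/5

Ratio test on column x_2 — row 1: (67/5)/3 = 67/15; row 2: (13/5)/1 = 13/5; row 3: (132/5)/1 = 132/5. Minimum is 13/5 at row 2 (x_1 leaves); pivot element 1.
Pivot on row 2; the Z-row RHS becomes 13/5 − (-7)·(13/5) = 104/5.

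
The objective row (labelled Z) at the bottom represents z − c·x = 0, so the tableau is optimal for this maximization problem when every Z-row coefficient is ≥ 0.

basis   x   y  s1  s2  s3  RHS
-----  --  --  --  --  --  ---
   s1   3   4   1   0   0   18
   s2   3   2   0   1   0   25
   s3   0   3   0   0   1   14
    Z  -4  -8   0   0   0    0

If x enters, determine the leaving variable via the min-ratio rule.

s1

Column x entries and ratios — s1: 18/3 = 6; s2: 25/3 = 25/3; s3: 0 ≤ 0, skip.
Smallest ratio is 6 in the row of s1, so s1 leaves.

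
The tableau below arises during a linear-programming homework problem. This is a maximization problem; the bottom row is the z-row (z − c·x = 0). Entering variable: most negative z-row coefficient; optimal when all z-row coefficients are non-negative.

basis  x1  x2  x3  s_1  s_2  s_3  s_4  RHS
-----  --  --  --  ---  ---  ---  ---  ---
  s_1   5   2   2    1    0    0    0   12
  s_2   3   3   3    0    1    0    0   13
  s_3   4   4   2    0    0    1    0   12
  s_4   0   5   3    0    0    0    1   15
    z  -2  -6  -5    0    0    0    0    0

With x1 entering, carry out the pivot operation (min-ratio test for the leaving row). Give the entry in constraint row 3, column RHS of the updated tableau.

Ratio test on column x1 — row 1: 12/5 = 12/5; row 2: 13/3 = 13/3; row 3: 12/4 = 3; row 4: entry 0 ≤ 0. Minimum is 12/5 at row 1 (s_1 leaves); pivot element 5.
Divide row 1 by 5; eliminate column x1 from the other rows.
Row 3 update in column RHS: 12 − 4·(12/5) = 12/5.

12/5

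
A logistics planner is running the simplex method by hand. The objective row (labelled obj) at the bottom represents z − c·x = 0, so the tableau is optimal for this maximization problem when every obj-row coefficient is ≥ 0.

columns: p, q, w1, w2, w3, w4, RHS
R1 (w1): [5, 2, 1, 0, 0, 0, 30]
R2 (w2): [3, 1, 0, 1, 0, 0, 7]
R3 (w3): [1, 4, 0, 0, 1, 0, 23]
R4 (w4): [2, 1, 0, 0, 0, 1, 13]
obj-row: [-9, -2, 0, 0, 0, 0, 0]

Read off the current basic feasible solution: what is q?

q is not in the basis, so in the current basic feasible solution q = 0.

0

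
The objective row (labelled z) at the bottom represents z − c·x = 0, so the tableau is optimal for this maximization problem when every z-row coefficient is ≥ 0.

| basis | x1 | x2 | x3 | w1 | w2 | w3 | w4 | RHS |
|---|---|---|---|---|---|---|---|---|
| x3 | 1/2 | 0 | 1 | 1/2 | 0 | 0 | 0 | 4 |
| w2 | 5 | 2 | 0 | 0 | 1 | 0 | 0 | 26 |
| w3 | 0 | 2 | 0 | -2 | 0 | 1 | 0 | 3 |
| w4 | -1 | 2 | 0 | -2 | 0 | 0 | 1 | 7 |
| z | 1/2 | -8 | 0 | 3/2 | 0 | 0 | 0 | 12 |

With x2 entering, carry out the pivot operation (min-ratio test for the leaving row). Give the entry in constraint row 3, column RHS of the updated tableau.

Ratio test on column x2 — row 1: entry 0 ≤ 0; row 2: 26/2 = 13; row 3: 3/2 = 3/2; row 4: 7/2 = 7/2. Minimum is 3/2 at row 3 (w3 leaves); pivot element 2.
Divide row 3 by 2; eliminate column x2 from the other rows.
In the new row 3, the RHS entry is the old entry divided by the pivot: 3/2 = 3/2.

3/2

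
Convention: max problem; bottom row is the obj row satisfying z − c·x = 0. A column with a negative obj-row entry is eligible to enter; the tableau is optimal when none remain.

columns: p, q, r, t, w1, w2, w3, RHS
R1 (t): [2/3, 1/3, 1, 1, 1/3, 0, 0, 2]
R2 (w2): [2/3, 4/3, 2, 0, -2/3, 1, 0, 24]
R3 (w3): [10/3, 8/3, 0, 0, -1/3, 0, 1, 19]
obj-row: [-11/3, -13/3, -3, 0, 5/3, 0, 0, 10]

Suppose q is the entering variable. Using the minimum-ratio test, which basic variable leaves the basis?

Column q entries and ratios — t: 2/(1/3) = 6; w2: 24/(4/3) = 18; w3: 19/(8/3) = 57/8.
Smallest ratio is 6 in the row of t, so t leaves.

t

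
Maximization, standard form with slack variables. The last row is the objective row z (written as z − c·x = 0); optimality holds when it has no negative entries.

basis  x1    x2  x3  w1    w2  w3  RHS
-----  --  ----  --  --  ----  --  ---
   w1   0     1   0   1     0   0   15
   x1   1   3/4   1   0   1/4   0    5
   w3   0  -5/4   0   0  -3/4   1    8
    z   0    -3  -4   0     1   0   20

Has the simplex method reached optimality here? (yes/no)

The z-row has a negative entry -4 in column x3, so it is not optimal.

no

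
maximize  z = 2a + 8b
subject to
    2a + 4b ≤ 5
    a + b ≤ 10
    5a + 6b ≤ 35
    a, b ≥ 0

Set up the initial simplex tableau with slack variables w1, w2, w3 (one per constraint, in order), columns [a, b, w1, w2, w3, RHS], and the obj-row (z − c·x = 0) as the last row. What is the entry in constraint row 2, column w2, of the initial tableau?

Slack w2 belongs to constraint 2; its column is the unit vector e_2, so the entry in row 2 is 1.

1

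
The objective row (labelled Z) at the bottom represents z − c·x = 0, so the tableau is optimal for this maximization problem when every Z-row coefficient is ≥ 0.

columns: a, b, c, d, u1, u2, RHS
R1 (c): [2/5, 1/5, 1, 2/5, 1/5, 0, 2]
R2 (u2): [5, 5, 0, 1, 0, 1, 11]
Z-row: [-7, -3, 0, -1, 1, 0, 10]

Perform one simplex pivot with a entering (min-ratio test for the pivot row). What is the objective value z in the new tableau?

Ratio test on column a — row 1: 2/(2/5) = 5; row 2: 11/5 = 11/5. Minimum is 11/5 at row 2 (u2 leaves); pivot element 5.
Pivot on row 2; the Z-row RHS becomes 10 − (-7)·(11/5) = 127/5.

127/5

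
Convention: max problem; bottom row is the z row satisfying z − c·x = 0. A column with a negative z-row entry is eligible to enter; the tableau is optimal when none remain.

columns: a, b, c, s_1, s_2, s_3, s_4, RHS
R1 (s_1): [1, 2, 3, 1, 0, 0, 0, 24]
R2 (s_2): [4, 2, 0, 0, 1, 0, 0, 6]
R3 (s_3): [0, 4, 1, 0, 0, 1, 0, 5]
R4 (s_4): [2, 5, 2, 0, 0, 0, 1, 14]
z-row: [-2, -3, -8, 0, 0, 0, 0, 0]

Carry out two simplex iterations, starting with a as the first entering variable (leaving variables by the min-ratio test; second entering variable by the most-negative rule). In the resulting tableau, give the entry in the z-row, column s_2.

Ratio test on column a — row 1: 24/1 = 24; row 2: 6/4 = 3/2; row 3: entry 0 ≤ 0; row 4: 14/2 = 7. Minimum is 3/2 at row 2 (s_2 leaves); pivot element 4.
Divide row 2 by 4; eliminate column a from the other rows.
Second iteration: most negative z-row entry is -8 in column c, so c enters.
Ratio test on column c — row 1: (45/2)/3 = 15/2; row 2: entry 0 ≤ 0; row 3: 5/1 = 5; row 4: 11/2 = 11/2. Minimum is 5 at row 3 (s_3 leaves); pivot element 1.
Divide row 3 by 1; eliminate column c from the other rows.
After both pivots, the entry at the z-row, column s_2 is 1/2.

1/2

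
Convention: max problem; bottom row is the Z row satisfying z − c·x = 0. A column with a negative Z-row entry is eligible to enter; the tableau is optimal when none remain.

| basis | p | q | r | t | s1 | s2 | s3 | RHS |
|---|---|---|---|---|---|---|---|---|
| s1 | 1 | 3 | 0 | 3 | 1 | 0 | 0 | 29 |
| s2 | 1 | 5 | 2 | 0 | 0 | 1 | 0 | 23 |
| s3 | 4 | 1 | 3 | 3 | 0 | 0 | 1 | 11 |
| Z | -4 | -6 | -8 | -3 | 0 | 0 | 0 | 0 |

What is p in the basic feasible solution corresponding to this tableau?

p is not in the basis, so in the current basic feasible solution p = 0.

0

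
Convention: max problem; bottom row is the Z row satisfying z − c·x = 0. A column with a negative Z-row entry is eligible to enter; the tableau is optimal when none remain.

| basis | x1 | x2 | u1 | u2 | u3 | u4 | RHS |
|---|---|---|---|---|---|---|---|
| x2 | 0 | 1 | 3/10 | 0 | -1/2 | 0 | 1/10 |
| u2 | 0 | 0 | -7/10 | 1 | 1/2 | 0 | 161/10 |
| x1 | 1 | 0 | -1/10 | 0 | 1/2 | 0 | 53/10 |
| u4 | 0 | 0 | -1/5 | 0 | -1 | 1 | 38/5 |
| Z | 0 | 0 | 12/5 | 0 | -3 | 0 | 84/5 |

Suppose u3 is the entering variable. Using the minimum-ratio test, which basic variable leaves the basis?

x1

Column u3 entries and ratios — x2: -1/2 ≤ 0, skip; u2: (161/10)/(1/2) = 161/5; x1: (53/10)/(1/2) = 53/5; u4: -1 ≤ 0, skip.
Smallest ratio is 53/5 in the row of x1, so x1 leaves.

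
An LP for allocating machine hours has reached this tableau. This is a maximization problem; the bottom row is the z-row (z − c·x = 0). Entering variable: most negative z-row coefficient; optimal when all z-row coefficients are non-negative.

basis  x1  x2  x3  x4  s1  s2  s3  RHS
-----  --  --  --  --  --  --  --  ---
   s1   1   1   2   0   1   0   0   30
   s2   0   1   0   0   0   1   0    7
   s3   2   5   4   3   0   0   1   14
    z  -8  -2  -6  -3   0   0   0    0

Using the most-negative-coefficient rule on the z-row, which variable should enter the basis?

x1

Negative z-row entries: x1: -8, x2: -2, x3: -6, x4: -3.
The most negative is -8 in column x1, so x1 enters.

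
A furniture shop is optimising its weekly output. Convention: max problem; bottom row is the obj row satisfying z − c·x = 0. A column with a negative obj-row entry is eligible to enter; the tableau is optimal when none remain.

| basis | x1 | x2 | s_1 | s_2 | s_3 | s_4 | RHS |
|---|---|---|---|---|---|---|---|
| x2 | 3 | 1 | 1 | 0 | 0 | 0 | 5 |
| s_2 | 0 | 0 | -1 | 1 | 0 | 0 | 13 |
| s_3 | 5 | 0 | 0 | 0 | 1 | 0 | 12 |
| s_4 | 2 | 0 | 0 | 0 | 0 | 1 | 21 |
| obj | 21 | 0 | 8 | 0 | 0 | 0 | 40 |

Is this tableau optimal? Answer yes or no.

Every obj-row coefficient is ≥ 0, so the tableau is optimal.

yes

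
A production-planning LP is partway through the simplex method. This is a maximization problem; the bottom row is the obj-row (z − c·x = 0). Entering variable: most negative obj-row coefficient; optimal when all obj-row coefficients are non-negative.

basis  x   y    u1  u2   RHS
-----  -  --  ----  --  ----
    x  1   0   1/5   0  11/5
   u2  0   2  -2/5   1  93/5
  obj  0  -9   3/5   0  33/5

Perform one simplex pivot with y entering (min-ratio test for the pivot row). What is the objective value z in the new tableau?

903/10

Ratio test on column y — row 1: entry 0 ≤ 0; row 2: (93/5)/2 = 93/10. Minimum is 93/10 at row 2 (u2 leaves); pivot element 2.
Pivot on row 2; the obj-row RHS becomes 33/5 − (-9)·(93/10) = 903/10.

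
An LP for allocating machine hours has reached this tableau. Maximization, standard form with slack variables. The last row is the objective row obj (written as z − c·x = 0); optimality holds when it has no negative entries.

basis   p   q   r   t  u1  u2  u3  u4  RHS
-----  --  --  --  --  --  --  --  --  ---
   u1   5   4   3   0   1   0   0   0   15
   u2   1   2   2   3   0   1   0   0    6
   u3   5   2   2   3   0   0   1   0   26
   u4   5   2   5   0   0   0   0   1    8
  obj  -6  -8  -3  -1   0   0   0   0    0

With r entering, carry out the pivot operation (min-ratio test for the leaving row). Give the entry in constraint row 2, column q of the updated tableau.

6/5

Ratio test on column r — row 1: 15/3 = 5; row 2: 6/2 = 3; row 3: 26/2 = 13; row 4: 8/5 = 8/5. Minimum is 8/5 at row 4 (u4 leaves); pivot element 5.
Divide row 4 by 5; eliminate column r from the other rows.
Row 2 update in column q: 2 − 2·(2/5) = 6/5.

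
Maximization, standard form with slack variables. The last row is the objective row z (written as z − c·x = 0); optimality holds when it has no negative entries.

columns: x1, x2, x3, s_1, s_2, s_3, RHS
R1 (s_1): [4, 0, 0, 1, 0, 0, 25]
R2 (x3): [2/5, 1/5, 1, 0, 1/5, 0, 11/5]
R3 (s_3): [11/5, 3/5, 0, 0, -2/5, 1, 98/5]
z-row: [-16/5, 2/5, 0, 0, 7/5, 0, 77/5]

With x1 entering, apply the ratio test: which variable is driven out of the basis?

Column x1 entries and ratios — s_1: 25/4 = 25/4; x3: (11/5)/(2/5) = 11/2; s_3: (98/5)/(11/5) = 98/11.
Smallest ratio is 11/2 in the row of x3, so x3 leaves.

x3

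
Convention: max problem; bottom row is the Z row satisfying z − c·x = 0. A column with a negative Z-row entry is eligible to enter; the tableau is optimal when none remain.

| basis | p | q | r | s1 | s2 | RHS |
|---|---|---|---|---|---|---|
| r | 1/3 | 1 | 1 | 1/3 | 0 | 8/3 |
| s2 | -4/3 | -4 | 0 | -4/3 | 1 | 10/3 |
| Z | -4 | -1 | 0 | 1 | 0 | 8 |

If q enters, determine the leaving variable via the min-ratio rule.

Column q entries and ratios — r: (8/3)/1 = 8/3; s2: -4 ≤ 0, skip.
Smallest ratio is 8/3 in the row of r, so r leaves.

r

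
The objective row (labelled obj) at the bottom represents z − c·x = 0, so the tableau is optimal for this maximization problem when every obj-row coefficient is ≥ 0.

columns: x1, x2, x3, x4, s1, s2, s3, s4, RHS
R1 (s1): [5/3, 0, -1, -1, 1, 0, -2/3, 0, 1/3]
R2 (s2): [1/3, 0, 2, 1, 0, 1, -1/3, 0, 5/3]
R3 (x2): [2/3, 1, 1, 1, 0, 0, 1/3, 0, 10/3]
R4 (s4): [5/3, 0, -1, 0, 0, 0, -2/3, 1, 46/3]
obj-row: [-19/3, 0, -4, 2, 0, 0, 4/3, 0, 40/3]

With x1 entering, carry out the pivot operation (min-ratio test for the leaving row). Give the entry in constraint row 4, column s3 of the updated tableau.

0

Ratio test on column x1 — row 1: (1/3)/(5/3) = 1/5; row 2: (5/3)/(1/3) = 5; row 3: (10/3)/(2/3) = 5; row 4: (46/3)/(5/3) = 46/5. Minimum is 1/5 at row 1 (s1 leaves); pivot element 5/3.
Divide row 1 by 5/3; eliminate column x1 from the other rows.
Row 4 update in column s3: -2/3 − (5/3)·(-2/5) = 0.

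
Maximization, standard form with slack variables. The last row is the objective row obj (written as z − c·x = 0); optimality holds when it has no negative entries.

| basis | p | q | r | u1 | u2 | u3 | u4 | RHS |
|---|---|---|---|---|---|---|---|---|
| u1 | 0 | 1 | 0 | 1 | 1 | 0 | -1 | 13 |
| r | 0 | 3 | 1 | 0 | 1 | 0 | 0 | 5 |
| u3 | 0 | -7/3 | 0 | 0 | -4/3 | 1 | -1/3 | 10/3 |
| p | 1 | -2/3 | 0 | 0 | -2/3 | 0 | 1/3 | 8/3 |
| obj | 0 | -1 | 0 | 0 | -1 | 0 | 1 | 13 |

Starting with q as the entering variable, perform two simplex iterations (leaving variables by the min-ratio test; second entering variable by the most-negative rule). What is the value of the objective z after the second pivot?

18

Ratio test on column q — row 1: 13/1 = 13; row 2: 5/3 = 5/3; row 3: entry -7/3 ≤ 0; row 4: entry -2/3 ≤ 0. Minimum is 5/3 at row 2 (r leaves); pivot element 3.
Pivot on row 2; the obj-row RHS becomes 13 − (-1)·(5/3) = 44/3.
Next entering variable (most negative obj-row entry -2/3): u2.
Ratio test on column u2 — row 1: (34/3)/(2/3) = 17; row 2: (5/3)/(1/3) = 5; row 3: entry -5/9 ≤ 0; row 4: entry -4/9 ≤ 0. Minimum is 5 at row 2 (q leaves); pivot element 1/3.
After the second pivot the obj-row RHS is 44/3 − (-2/3)·5 = 18.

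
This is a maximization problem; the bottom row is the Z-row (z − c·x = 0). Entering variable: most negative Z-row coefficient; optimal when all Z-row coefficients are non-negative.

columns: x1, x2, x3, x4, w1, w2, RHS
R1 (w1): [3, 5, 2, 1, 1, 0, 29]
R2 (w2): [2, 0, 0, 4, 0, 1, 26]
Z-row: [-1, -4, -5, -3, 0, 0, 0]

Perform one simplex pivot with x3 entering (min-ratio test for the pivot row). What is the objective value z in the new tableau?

145/2

Ratio test on column x3 — row 1: 29/2 = 29/2; row 2: entry 0 ≤ 0. Minimum is 29/2 at row 1 (w1 leaves); pivot element 2.
Pivot on row 1; the Z-row RHS becomes 0 − (-5)·(29/2) = 145/2.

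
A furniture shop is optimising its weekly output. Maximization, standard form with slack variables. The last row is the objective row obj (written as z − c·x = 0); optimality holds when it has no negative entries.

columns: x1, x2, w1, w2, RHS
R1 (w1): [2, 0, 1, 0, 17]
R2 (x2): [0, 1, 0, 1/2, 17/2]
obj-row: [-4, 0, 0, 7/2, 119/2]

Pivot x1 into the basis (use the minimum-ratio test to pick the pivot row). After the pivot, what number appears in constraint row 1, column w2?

0

Ratio test on column x1 — row 1: 17/2 = 17/2; row 2: entry 0 ≤ 0. Minimum is 17/2 at row 1 (w1 leaves); pivot element 2.
Divide row 1 by 2; eliminate column x1 from the other rows.
In the new row 1, the w2 entry is the old entry divided by the pivot: 0/2 = 0.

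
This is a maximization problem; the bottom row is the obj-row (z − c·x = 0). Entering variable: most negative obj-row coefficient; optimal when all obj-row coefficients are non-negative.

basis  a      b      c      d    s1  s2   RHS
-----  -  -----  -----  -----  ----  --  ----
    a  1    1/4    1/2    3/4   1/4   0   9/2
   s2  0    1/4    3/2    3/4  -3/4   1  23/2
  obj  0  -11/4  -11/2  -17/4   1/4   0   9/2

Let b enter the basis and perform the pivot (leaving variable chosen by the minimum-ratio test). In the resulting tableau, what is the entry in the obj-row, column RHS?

Ratio test on column b — row 1: (9/2)/(1/4) = 18; row 2: (23/2)/(1/4) = 46. Minimum is 18 at row 1 (a leaves); pivot element 1/4.
Divide row 1 by 1/4; eliminate column b from the other rows.
obj-row update in column RHS: 9/2 − (-11/4)·18 = 54.

54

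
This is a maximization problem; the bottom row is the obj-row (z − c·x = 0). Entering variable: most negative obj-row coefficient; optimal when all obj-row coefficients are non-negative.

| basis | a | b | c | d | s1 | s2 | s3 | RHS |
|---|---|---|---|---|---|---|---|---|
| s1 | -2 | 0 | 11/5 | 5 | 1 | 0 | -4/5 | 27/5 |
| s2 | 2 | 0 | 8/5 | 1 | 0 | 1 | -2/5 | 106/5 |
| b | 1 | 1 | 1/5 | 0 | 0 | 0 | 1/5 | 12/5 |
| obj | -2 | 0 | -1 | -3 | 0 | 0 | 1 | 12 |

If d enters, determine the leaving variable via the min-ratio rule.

Column d entries and ratios — s1: (27/5)/5 = 27/25; s2: (106/5)/1 = 106/5; b: 0 ≤ 0, skip.
Smallest ratio is 27/25 in the row of s1, so s1 leaves.

s1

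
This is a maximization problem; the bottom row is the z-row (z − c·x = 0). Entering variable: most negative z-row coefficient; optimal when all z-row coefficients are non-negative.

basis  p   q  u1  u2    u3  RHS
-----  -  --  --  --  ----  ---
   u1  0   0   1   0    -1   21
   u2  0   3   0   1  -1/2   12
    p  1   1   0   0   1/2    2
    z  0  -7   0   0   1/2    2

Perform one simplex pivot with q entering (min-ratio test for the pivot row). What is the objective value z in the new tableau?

16

Ratio test on column q — row 1: entry 0 ≤ 0; row 2: 12/3 = 4; row 3: 2/1 = 2. Minimum is 2 at row 3 (p leaves); pivot element 1.
Pivot on row 3; the z-row RHS becomes 2 − (-7)·2 = 16.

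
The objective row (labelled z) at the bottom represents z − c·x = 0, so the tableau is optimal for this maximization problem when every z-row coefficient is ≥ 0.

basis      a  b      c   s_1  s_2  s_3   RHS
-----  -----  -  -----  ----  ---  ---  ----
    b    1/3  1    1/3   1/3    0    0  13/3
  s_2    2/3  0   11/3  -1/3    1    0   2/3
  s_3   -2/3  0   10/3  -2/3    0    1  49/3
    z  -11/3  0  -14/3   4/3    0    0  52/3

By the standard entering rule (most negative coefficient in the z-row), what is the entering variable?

Negative z-row entries: a: -11/3, c: -14/3.
The most negative is -14/3 in column c, so c enters.

c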